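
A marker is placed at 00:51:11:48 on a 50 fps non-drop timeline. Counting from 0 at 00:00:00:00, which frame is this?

153598

Total seconds to the label: (0 × 3600 + 51 × 60 + 11) = 3071.
Frame index = 3071 × 50 + 48 = 153598.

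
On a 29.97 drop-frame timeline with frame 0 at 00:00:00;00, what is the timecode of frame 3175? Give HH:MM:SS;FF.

00:01:45;27

Ten DF minutes hold 17982 frames, so frame 3175 lies in block 0 (frames 0–17981) with 3175 frames into that block.
The block's first minute is 1800 frames and the rest 1798 each; 3175 frames reaches minute 1, so 0 × 18 + 1 × 2 = 2 labels have been skipped so far.
Adding those back, label number 3175 + 2 = 3177 at 30 labels/s is 105 s + 27 f = 0 h 1 min 45 s frame 27, i.e. 00:01:45;27.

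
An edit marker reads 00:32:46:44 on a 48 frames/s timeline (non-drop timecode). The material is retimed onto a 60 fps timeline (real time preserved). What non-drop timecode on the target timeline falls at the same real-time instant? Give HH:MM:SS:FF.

Source frame index: (0×3600 + 32×60 + 46) × 48 + 44 = 94412.
Real time: 94412 / (48) = 23603/12 s.
Target frame: (23603/12) × (60) = 118015.
At 60 labels/s: frame 118015 → 00:32:46:55.

00:32:46:55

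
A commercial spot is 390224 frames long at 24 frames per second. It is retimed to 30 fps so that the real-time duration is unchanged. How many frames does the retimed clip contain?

487780 frames

Target frames = source frames × (target rate / source rate) = 390224 × (30)/(24) = 390224 × 5/4 = 487780.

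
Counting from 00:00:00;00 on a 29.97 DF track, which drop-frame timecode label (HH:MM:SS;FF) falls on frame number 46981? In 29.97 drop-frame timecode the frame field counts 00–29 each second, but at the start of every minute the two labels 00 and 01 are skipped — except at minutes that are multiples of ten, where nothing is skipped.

00:26:07;19

Ten DF minutes hold 17982 frames, so frame 46981 lies in block 2 (frames 35964–53945) with 11017 frames into that block.
The block's first minute is 1800 frames and the rest 1798 each; 11017 frames reaches minute 6, so 2 × 18 + 6 × 2 = 48 labels have been skipped so far.
Adding those back, label number 46981 + 48 = 47029 at 30 labels/s is 1567 s + 19 f = 0 h 26 min 7 s frame 19, i.e. 00:26:07;19.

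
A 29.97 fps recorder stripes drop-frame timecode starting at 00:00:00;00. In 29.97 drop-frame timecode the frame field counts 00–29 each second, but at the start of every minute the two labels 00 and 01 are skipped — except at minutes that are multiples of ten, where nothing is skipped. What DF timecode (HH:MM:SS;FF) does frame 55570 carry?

Each 10-minute DF block holds 10 × 60 × 30 − 9 × 2 = 17982 frames. 55570 ÷ 17982 → 3 full blocks, remainder 1624.
Within the partial block the first minute is 1800 frames and each further minute 1798, so 0 further minute boundaries passed. Total skipped labels = 18 × 3 + 2 × 0 = 54.
Non-drop label index = 55570 + 54 = 55624; at 30 labels/s that is 00:30:54:04, i.e. DF 00:30:54;04.

00:30:54;04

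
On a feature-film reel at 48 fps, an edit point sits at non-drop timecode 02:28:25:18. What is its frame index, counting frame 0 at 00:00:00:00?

frame 427458

Total seconds to the label: (2 × 3600 + 28 × 60 + 25) = 8905.
Frame index = 8905 × 48 + 18 = 427458.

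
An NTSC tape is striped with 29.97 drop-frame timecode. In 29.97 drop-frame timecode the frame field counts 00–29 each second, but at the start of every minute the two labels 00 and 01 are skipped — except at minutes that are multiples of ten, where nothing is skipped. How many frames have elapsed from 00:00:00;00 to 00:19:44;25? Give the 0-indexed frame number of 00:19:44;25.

As if non-drop at 30 labels/s: (0 × 3600 + 19 × 60 + 44) × 30 + 25 = 35545.
Minute boundaries passed: 19; those not divisible by 10: 19 − 1 = 18; dropped labels = 2 × 18 = 36.
Actual frame index = 35545 − 36 = 35509.

35509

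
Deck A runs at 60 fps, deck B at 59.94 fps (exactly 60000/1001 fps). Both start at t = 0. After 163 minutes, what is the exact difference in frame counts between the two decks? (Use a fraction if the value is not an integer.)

586800/1001 frames

163 min = 9780 s.
A emits 60 × 9780 = 586800 frames; B emits 60000/1001 × 9780 = 586800000/1001.
Difference = 586800/1001 frames (≈ 586.2138); B is behind A.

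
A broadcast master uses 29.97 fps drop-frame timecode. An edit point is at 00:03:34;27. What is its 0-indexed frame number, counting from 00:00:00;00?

As if non-drop at 30 labels/s: (0 × 3600 + 3 × 60 + 34) × 30 + 27 = 6447.
Minute boundaries passed: 3; those not divisible by 10: 3 − 0 = 3; dropped labels = 2 × 3 = 6.
Actual frame index = 6447 − 6 = 6441.

6441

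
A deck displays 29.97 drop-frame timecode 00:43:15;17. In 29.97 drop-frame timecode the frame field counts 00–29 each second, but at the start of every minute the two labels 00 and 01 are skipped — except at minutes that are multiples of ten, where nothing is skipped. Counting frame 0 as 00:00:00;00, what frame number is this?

77789

As if non-drop at 30 labels/s: (0 × 3600 + 43 × 60 + 15) × 30 + 17 = 77867.
Minute boundaries passed: 43; those not divisible by 10: 43 − 4 = 39; dropped labels = 2 × 39 = 78.
Actual frame index = 77867 − 78 = 77789.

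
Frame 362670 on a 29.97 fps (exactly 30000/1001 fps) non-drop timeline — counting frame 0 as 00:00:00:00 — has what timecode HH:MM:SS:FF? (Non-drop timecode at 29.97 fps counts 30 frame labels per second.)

03:21:29:00

362670 ÷ 30 = 12089 full seconds, remainder 0 frames.
12089 s = 3 h 21 min 29 s.
Timecode: 03:21:29:00.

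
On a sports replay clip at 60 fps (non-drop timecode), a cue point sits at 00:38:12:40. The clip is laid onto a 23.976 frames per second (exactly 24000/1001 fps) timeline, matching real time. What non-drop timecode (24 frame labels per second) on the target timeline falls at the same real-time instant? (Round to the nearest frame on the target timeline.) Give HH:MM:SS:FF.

Source frame index: (0×3600 + 38×60 + 12) × 60 + 40 = 137560.
Real time: 137560 / (60) = 6878/3 s.
Target frame: (6878/3) × (24000/1001) = 55024000/1001 ≈ 54969.031 → 54969.
At 24 labels/s: frame 54969 → 00:38:10:09.

00:38:10:09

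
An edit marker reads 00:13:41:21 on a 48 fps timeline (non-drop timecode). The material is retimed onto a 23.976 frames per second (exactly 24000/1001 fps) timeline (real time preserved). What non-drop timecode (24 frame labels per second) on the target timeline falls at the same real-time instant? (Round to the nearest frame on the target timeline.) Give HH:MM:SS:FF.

Source frame index: (0×3600 + 13×60 + 41) × 48 + 21 = 39429.
Real time: 39429 / (48) = 13143/16 s.
Target frame: (13143/16) × (24000/1001) = 1516500/77 ≈ 19694.805 → 19695.
At 24 labels/s: frame 19695 → 00:13:40:15.

00:13:40:15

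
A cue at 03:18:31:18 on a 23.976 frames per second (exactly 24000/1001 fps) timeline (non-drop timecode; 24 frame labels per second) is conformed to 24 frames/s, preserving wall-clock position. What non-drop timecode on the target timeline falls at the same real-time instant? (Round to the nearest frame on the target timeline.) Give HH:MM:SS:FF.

03:18:43:16

Source frame index: (3×3600 + 18×60 + 31) × 24 + 18 = 285882.
Real time: 285882 / (24000/1001) = 47694647/4000 s.
Target frame: (47694647/4000) × (24) = 143083941/500 ≈ 286167.882 → 286168.
At 24 labels/s: frame 286168 → 03:18:43:16.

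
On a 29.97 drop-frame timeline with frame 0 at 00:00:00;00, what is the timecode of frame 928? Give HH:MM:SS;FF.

00:00:30;28

Ten DF minutes hold 17982 frames, so frame 928 lies in block 0 (frames 0–17981) with 928 frames into that block.
The block's first minute is 1800 frames and the rest 1798 each; 928 frames reaches minute 0, so 0 × 18 + 0 × 2 = 0 labels have been skipped so far.
Adding those back, label number 928 + 0 = 928 at 30 labels/s is 30 s + 28 f = 0 h 0 min 30 s frame 28, i.e. 00:00:30;28.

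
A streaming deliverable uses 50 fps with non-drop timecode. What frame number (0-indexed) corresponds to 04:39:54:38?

Total seconds to the label: (4 × 3600 + 39 × 60 + 54) = 16794.
Frame index = 16794 × 50 + 38 = 839738.

frame 839738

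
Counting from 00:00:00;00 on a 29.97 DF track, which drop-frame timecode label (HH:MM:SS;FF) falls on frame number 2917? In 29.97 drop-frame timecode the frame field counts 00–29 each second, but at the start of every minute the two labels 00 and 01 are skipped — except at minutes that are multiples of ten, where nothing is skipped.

Ten DF minutes hold 17982 frames, so frame 2917 lies in block 0 (frames 0–17981) with 2917 frames into that block.
The block's first minute is 1800 frames and the rest 1798 each; 2917 frames reaches minute 1, so 0 × 18 + 1 × 2 = 2 labels have been skipped so far.
Adding those back, label number 2917 + 2 = 2919 at 30 labels/s is 97 s + 9 f = 0 h 1 min 37 s frame 9, i.e. 00:01:37;09.

00:01:37;09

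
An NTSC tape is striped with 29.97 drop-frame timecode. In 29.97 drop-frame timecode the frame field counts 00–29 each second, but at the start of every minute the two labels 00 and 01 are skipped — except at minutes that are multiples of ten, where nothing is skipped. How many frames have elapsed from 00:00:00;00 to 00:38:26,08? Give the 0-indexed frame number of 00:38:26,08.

69118

As if non-drop at 30 labels/s: (0 × 3600 + 38 × 60 + 26) × 30 + 8 = 69188.
Minute boundaries passed: 38; those not divisible by 10: 38 − 3 = 35; dropped labels = 2 × 35 = 70.
Actual frame index = 69188 − 70 = 69118.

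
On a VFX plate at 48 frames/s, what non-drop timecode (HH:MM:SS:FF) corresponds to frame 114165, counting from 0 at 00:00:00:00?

114165 ÷ 48 = 2378 full seconds, remainder 21 frames.
2378 s = 0 h 39 min 38 s.
Timecode: 00:39:38:21.

00:39:38:21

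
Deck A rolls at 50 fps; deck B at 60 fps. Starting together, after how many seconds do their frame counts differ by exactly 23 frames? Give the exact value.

2.3 seconds

The gap grows by |60 − 50| = 10 frames per second.
Time for a 23-frame gap: 23 ÷ (10) = 2.3 s.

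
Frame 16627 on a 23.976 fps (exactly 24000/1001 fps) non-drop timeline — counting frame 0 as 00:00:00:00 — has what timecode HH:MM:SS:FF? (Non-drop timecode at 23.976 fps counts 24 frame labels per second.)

16627 ÷ 24 = 692 full seconds, remainder 19 frames.
692 s = 0 h 11 min 32 s.
Timecode: 00:11:32:19.

00:11:32:19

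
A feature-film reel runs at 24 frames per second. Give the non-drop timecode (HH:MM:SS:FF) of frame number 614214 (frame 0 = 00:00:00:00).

614214 ÷ 24 = 25592 full seconds, remainder 6 frames.
25592 s = 7 h 6 min 32 s.
Timecode: 07:06:32:06.

07:06:32:06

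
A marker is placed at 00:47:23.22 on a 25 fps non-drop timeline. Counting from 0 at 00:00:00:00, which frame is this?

frame 71097

Total seconds to the label: (0 × 3600 + 47 × 60 + 23) = 2843.
Frame index = 2843 × 25 + 22 = 71097.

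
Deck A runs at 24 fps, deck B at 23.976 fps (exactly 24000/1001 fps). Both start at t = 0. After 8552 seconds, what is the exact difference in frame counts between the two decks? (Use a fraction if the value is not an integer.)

A emits 24 × 8552 = 205248 frames; B emits 24000/1001 × 8552 = 205248000/1001.
Difference = 205248/1001 frames (≈ 205.0430); B is behind A.

205248/1001 frames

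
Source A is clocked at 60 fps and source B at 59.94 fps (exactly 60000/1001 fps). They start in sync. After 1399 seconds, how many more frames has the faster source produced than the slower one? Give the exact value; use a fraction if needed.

A emits 60 × 1399 = 83940 frames; B emits 60000/1001 × 1399 = 83940000/1001.
Difference = 83940/1001 frames (≈ 83.8561); B is behind A.

83940/1001 frames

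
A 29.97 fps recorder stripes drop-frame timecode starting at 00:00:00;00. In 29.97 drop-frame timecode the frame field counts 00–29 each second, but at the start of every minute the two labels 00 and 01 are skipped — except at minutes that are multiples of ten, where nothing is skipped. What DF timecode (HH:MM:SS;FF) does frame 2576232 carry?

23:52:40;10

Ten DF minutes hold 17982 frames, so frame 2576232 lies in block 143 (frames 2571426–2589407) with 4806 frames into that block.
The block's first minute is 1800 frames and the rest 1798 each; 4806 frames reaches minute 2, so 143 × 18 + 2 × 2 = 2578 labels have been skipped so far.
Adding those back, label number 2576232 + 2578 = 2578810 at 30 labels/s is 85960 s + 10 f = 23 h 52 min 40 s frame 10, i.e. 23:52:40;10.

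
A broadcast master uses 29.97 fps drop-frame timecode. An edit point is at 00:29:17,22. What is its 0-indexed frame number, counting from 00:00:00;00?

As if non-drop at 30 labels/s: (0 × 3600 + 29 × 60 + 17) × 30 + 22 = 52732.
Minute boundaries passed: 29; those not divisible by 10: 29 − 2 = 27; dropped labels = 2 × 27 = 54.
Actual frame index = 52732 − 54 = 52678.

52678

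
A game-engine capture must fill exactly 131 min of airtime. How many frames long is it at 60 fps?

471600 frames

131 min = 7860 s.
Frames = 7860 × 60 = 471600.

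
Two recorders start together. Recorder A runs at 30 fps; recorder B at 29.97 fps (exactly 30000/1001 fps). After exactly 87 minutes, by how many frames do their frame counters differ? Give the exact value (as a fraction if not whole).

87 min = 5220 s.
A emits 30 × 5220 = 156600 frames; B emits 30000/1001 × 5220 = 156600000/1001.
Difference = 156600/1001 frames (≈ 156.4436); B is behind A.

156600/1001 frames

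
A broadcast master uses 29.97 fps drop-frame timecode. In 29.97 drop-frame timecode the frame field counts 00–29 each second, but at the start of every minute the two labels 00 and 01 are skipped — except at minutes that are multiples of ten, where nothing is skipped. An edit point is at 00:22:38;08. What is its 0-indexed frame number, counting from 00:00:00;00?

Complete 10-minute blocks: 2, each 17982 frames → 35964.
Remaining 2 whole minutes in the current block: 1800 + 1 × 1798 = 3598 frames.
Within the current minute: 38 × 30 + 8 − 2 = 1146 (labels ;00/;01 skipped at this minute). Total = 35964 + 3598 + 1146 = 40708.

40708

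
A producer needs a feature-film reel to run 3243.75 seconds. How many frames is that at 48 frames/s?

155700 frames

Frames = 3243.75 × 48 = 155700.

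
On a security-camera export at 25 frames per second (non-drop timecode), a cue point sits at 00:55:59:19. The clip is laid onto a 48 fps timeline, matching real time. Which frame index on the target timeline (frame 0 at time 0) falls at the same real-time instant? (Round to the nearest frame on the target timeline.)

frame 161268

Source frame index: (0×3600 + 55×60 + 59) × 25 + 19 = 83994.
Real time: 83994 / (25) = 83994/25 s.
Target frame: (83994/25) × (48) = 4031712/25 ≈ 161268.480 → 161268.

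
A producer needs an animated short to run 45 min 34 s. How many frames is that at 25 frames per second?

45 min 34 s = 2734 s.
Frames = 2734 × 25 = 68350.

68350 frames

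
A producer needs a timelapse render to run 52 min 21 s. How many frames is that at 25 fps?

78525 frames

52 min 21 s = 3141 s.
Frames = 3141 × 25 = 78525.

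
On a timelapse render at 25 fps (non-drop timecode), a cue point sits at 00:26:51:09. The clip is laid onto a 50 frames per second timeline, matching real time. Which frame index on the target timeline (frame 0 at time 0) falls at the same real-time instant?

frame 80568

Source frame index: (0×3600 + 26×60 + 51) × 25 + 9 = 40284.
Real time: 40284 / (25) = 40284/25 s.
Target frame: (40284/25) × (50) = 80568.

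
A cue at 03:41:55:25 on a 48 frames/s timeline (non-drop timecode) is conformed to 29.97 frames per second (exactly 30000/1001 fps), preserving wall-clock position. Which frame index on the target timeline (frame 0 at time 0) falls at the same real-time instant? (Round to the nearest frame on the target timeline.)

Source frame index: (3×3600 + 41×60 + 55) × 48 + 25 = 639145.
Real time: 639145 / (48) = 639145/48 s.
Target frame: (639145/48) × (30000/1001) = 30728125/77 ≈ 399066.558 → 399067.

frame 399067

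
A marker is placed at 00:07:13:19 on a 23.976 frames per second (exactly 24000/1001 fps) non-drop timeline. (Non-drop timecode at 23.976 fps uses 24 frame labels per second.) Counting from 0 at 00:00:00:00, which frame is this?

10411

Total seconds to the label: (0 × 3600 + 7 × 60 + 13) = 433.
Frame index = 433 × 24 + 19 = 10411.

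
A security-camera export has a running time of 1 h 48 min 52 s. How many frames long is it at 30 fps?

195960 frames

1 h 48 min 52 s = 6532 s.
Frames = 6532 × 30 = 195960.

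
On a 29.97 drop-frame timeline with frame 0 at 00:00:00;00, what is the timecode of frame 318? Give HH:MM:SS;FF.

Each 10-minute DF block holds 10 × 60 × 30 − 9 × 2 = 17982 frames. 318 ÷ 17982 → 0 full blocks, remainder 318.
Within the partial block the first minute is 1800 frames and each further minute 1798, so 0 further minute boundaries passed. Total skipped labels = 18 × 0 + 2 × 0 = 0.
Non-drop label index = 318 + 0 = 318; at 30 labels/s that is 00:00:10:18, i.e. DF 00:00:10;18.

00:00:10;18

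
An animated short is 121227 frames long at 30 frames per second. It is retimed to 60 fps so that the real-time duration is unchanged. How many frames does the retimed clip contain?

242454 frames

Target frames = source frames × (target rate / source rate) = 121227 × (60)/(30) = 121227 × 2 = 242454.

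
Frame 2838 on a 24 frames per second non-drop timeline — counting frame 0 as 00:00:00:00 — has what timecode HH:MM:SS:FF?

00:01:58:06

2838 ÷ 24 = 118 full seconds, remainder 6 frames.
118 s = 0 h 1 min 58 s.
Timecode: 00:01:58:06.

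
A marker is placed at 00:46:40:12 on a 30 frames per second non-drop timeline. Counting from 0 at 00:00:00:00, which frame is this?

Total seconds to the label: (0 × 3600 + 46 × 60 + 40) = 2800.
Frame index = 2800 × 30 + 12 = 84012.

frame 84012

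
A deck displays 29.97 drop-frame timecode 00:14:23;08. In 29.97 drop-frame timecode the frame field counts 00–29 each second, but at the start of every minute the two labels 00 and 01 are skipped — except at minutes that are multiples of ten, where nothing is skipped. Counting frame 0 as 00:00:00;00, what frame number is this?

25872

As if non-drop at 30 labels/s: (0 × 3600 + 14 × 60 + 23) × 30 + 8 = 25898.
Minute boundaries passed: 14; those not divisible by 10: 14 − 1 = 13; dropped labels = 2 × 13 = 26.
Actual frame index = 25898 − 26 = 25872.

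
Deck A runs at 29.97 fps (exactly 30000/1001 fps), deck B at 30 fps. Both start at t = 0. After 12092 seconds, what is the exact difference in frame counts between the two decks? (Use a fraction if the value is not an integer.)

362760/1001 frames

A emits 30000/1001 × 12092 = 362760000/1001 frames; B emits 30 × 12092 = 362760.
Difference = 362760/1001 frames (≈ 362.3976); B is ahead of A.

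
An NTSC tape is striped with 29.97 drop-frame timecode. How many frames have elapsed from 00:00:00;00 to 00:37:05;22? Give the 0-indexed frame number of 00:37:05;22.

As if non-drop at 30 labels/s: (0 × 3600 + 37 × 60 + 5) × 30 + 22 = 66772.
Minute boundaries passed: 37; those not divisible by 10: 37 − 3 = 34; dropped labels = 2 × 34 = 68.
Actual frame index = 66772 − 68 = 66704.

66704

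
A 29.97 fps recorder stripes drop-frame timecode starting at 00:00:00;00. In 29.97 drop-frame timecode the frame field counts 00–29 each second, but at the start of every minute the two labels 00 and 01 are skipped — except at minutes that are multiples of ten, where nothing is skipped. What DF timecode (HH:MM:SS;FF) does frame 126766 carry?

01:10:29;22

Each 10-minute DF block holds 10 × 60 × 30 − 9 × 2 = 17982 frames. 126766 ÷ 17982 → 7 full blocks, remainder 892.
Within the partial block the first minute is 1800 frames and each further minute 1798, so 0 further minute boundaries passed. Total skipped labels = 18 × 7 + 2 × 0 = 126.
Non-drop label index = 126766 + 126 = 126892; at 30 labels/s that is 01:10:29:22, i.e. DF 01:10:29;22.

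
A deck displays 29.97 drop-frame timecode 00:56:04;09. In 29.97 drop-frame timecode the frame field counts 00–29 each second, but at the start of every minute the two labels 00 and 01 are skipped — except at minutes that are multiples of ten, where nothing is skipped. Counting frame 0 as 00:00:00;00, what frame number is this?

Complete 10-minute blocks: 5, each 17982 frames → 89910.
Remaining 6 whole minutes in the current block: 1800 + 5 × 1798 = 10790 frames.
Within the current minute: 4 × 30 + 9 − 2 = 127 (labels ;00/;01 skipped at this minute). Total = 89910 + 10790 + 127 = 100827.

100827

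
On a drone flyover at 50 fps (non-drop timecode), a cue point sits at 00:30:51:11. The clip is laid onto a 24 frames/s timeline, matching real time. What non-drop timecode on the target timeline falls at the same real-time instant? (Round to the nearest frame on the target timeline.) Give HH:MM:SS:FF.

00:30:51:05

Source frame index: (0×3600 + 30×60 + 51) × 50 + 11 = 92561.
Real time: 92561 / (50) = 92561/50 s.
Target frame: (92561/50) × (24) = 1110732/25 ≈ 44429.280 → 44429.
At 24 labels/s: frame 44429 → 00:30:51:05.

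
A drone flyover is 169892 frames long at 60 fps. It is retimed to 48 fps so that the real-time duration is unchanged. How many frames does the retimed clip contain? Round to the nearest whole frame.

Frames at target rate = 169892 × (48) / (60) = 679568/5 ≈ 135913.600.
Nearest whole frame: 135914.

135914 frames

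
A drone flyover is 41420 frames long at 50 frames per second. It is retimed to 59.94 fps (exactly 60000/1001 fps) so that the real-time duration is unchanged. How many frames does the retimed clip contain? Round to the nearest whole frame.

Frames at target rate = 41420 × (60000/1001) / (50) = 49704000/1001 ≈ 49654.346.
Nearest whole frame: 49654.

49654 frames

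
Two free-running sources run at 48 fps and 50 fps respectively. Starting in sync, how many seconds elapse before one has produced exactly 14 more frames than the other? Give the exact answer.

The gap grows by |50 − 48| = 2 frames per second.
Time for a 14-frame gap: 14 ÷ (2) = 7 s.

7 seconds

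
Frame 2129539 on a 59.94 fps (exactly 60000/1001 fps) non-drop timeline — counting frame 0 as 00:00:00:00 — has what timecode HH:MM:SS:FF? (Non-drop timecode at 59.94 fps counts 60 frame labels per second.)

09:51:32:19

2129539 ÷ 60 = 35492 full seconds, remainder 19 frames.
35492 s = 9 h 51 min 32 s.
Timecode: 09:51:32:19.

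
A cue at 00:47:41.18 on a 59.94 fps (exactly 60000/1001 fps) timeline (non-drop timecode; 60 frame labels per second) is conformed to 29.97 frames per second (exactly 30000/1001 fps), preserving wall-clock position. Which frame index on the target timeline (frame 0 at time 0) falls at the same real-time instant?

Source frame index: (0×3600 + 47×60 + 41) × 60 + 18 = 171678.
Real time: 171678 / (60000/1001) = 28641613/10000 s.
Target frame: (28641613/10000) × (30000/1001) = 85839.

frame 85839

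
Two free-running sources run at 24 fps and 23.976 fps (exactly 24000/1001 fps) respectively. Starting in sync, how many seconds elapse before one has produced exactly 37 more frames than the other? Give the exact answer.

37037/24 seconds

The gap grows by |24000/1001 − 24| = 24/1001 frames per second.
Time for a 37-frame gap: 37 ÷ (24/1001) = 37037/24 s.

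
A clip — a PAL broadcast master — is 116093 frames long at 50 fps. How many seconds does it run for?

2321.86 seconds

Running time = 116093 / (50) = 2321.86 s.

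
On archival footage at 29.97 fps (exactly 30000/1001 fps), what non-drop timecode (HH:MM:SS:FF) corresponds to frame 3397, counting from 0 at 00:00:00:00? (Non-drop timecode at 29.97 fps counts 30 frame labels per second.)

00:01:53:07

3397 ÷ 30 = 113 full seconds, remainder 7 frames.
113 s = 0 h 1 min 53 s.
Timecode: 00:01:53:07.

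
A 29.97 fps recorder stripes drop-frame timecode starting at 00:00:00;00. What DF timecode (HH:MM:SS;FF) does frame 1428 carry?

00:00:47;18

Each 10-minute DF block holds 10 × 60 × 30 − 9 × 2 = 17982 frames. 1428 ÷ 17982 → 0 full blocks, remainder 1428.
Within the partial block the first minute is 1800 frames and each further minute 1798, so 0 further minute boundaries passed. Total skipped labels = 18 × 0 + 2 × 0 = 0.
Non-drop label index = 1428 + 0 = 1428; at 30 labels/s that is 00:00:47:18, i.e. DF 00:00:47;18.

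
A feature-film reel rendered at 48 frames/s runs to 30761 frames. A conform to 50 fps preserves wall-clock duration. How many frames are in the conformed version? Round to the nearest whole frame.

32043 frames

Frames at target rate = 30761 × (50) / (48) = 769025/24 ≈ 32042.708.
Nearest whole frame: 32043.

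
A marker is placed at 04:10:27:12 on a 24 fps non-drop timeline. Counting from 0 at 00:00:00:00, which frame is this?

Total seconds to the label: (4 × 3600 + 10 × 60 + 27) = 15027.
Frame index = 15027 × 24 + 12 = 360660.

frame 360660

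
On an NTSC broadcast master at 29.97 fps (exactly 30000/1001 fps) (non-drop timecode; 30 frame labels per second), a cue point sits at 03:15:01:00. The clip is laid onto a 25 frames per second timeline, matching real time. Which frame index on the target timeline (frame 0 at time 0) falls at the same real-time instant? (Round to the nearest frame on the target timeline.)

Source frame index: (3×3600 + 15×60 + 1) × 30 + 0 = 351030.
Real time: 351030 / (30000/1001) = 11712701/1000 s.
Target frame: (11712701/1000) × (25) = 11712701/40 ≈ 292817.525 → 292818.

frame 292818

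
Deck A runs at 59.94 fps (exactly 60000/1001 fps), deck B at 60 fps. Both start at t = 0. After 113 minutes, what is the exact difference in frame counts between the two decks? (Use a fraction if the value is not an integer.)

113 min = 6780 s.
A emits 60000/1001 × 6780 = 406800000/1001 frames; B emits 60 × 6780 = 406800.
Difference = 406800/1001 frames (≈ 406.3936); B is ahead of A.

406800/1001 frames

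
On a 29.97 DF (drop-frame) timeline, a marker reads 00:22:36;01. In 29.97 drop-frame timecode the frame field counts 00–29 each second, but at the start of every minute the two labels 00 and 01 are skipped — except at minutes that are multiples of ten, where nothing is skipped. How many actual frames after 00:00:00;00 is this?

Complete 10-minute blocks: 2, each 17982 frames → 35964.
Remaining 2 whole minutes in the current block: 1800 + 1 × 1798 = 3598 frames.
Within the current minute: 36 × 30 + 1 − 2 = 1079 (labels ;00/;01 skipped at this minute). Total = 35964 + 3598 + 1079 = 40641.

40641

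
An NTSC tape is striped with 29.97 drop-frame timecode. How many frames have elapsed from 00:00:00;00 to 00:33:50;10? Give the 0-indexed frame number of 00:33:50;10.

60850

Complete 10-minute blocks: 3, each 17982 frames → 53946.
Remaining 3 whole minutes in the current block: 1800 + 2 × 1798 = 5396 frames.
Within the current minute: 50 × 30 + 10 − 2 = 1508 (labels ;00/;01 skipped at this minute). Total = 53946 + 5396 + 1508 = 60850.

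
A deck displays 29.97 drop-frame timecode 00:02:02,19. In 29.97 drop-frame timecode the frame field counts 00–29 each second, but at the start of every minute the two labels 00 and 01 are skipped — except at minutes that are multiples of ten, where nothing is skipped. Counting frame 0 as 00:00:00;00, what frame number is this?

Complete 10-minute blocks: 0, each 17982 frames → 0.
Remaining 2 whole minutes in the current block: 1800 + 1 × 1798 = 3598 frames.
Within the current minute: 2 × 30 + 19 − 2 = 77 (labels ;00/;01 skipped at this minute). Total = 0 + 3598 + 77 = 3675.

3675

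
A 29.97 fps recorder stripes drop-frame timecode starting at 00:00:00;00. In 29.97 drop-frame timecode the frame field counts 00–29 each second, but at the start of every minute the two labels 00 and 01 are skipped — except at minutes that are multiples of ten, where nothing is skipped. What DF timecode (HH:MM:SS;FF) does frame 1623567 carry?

15:02:53;01

Each 10-minute DF block holds 10 × 60 × 30 − 9 × 2 = 17982 frames. 1623567 ÷ 17982 → 90 full blocks, remainder 5187.
Within the partial block the first minute is 1800 frames and each further minute 1798, so 2 further minute boundaries passed. Total skipped labels = 18 × 90 + 2 × 2 = 1624.
Non-drop label index = 1623567 + 1624 = 1625191; at 30 labels/s that is 15:02:53:01, i.e. DF 15:02:53;01.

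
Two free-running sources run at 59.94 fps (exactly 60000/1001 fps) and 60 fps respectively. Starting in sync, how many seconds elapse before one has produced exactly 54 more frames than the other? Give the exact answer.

900.9 seconds

The gap grows by |60 − 60000/1001| = 60/1001 frames per second.
Time for a 54-frame gap: 54 ÷ (60/1001) = 900.9 s.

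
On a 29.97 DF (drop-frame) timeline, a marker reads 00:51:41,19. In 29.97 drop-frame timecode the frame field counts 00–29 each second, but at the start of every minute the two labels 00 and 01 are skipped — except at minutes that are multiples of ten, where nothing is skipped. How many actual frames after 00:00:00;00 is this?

92957

Complete 10-minute blocks: 5, each 17982 frames → 89910.
Remaining 1 whole minute in the current block: 1800 + 0 × 1798 = 1800 frames.
Within the current minute: 41 × 30 + 19 − 2 = 1247 (labels ;00/;01 skipped at this minute). Total = 89910 + 1800 + 1247 = 92957.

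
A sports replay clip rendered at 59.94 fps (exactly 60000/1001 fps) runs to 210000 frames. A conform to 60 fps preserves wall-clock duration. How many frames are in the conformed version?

Target frames = source frames × (target rate / source rate) = 210000 × (60)/(60000/1001) = 210000 × 1001/1000 = 210210.

210210 frames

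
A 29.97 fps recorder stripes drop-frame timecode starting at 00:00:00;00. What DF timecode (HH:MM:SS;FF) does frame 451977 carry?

Each 10-minute DF block holds 10 × 60 × 30 − 9 × 2 = 17982 frames. 451977 ÷ 17982 → 25 full blocks, remainder 2427.
Within the partial block the first minute is 1800 frames and each further minute 1798, so 1 further minute boundary passed. Total skipped labels = 18 × 25 + 2 × 1 = 452.
Non-drop label index = 451977 + 452 = 452429; at 30 labels/s that is 04:11:20:29, i.e. DF 04:11:20;29.

04:11:20;29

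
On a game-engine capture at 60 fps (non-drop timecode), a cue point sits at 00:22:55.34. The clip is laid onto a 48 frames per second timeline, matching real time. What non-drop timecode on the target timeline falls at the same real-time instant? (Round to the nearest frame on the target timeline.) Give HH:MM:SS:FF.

Source frame index: (0×3600 + 22×60 + 55) × 60 + 34 = 82534.
Real time: 82534 / (60) = 41267/30 s.
Target frame: (41267/30) × (48) = 330136/5 ≈ 66027.200 → 66027.
At 48 labels/s: frame 66027 → 00:22:55:27.

00:22:55:27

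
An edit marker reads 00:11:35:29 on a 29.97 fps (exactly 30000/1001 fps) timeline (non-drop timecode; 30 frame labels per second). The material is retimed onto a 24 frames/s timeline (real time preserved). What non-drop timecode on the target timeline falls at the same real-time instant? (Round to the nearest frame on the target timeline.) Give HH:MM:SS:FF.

Source frame index: (0×3600 + 11×60 + 35) × 30 + 29 = 20879.
Real time: 20879 / (30000/1001) = 20899879/30000 s.
Target frame: (20899879/30000) × (24) = 20899879/1250 ≈ 16719.903 → 16720.
At 24 labels/s: frame 16720 → 00:11:36:16.

00:11:36:16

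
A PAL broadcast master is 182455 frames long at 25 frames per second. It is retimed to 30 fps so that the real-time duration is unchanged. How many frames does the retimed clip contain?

Target frames = source frames × (target rate / source rate) = 182455 × (30)/(25) = 182455 × 6/5 = 218946.

218946 frames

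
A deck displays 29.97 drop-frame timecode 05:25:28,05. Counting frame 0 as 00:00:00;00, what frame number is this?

As if non-drop at 30 labels/s: (5 × 3600 + 25 × 60 + 28) × 30 + 5 = 585845.
Minute boundaries passed: 325; those not divisible by 10: 325 − 32 = 293; dropped labels = 2 × 293 = 586.
Actual frame index = 585845 − 586 = 585259.

585259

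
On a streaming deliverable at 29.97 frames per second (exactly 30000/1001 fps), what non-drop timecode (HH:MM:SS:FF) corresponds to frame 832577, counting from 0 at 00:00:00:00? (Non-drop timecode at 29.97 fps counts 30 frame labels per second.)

832577 ÷ 30 = 27752 full seconds, remainder 17 frames.
27752 s = 7 h 42 min 32 s.
Timecode: 07:42:32:17.

07:42:32:17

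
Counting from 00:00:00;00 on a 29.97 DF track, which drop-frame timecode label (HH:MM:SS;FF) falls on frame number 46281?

00:25:44;07

Ten DF minutes hold 17982 frames, so frame 46281 lies in block 2 (frames 35964–53945) with 10317 frames into that block.
The block's first minute is 1800 frames and the rest 1798 each; 10317 frames reaches minute 5, so 2 × 18 + 5 × 2 = 46 labels have been skipped so far.
Adding those back, label number 46281 + 46 = 46327 at 30 labels/s is 1544 s + 7 f = 0 h 25 min 44 s frame 7, i.e. 00:25:44;07.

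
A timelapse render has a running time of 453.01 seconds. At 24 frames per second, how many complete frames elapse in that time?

Frames = 453.01 × 24 = 271806/25 ≈ 10872.2400.
Complete frames: 10872.

10872 frames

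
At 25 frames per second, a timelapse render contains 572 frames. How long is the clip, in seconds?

22.88 seconds

Running time = 572 / (25) = 22.88 s.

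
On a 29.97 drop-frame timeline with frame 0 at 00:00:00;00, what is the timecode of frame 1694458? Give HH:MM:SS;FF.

15:42:18;14

Each 10-minute DF block holds 10 × 60 × 30 − 9 × 2 = 17982 frames. 1694458 ÷ 17982 → 94 full blocks, remainder 4150.
Within the partial block the first minute is 1800 frames and each further minute 1798, so 2 further minute boundaries passed. Total skipped labels = 18 × 94 + 2 × 2 = 1696.
Non-drop label index = 1694458 + 1696 = 1696154; at 30 labels/s that is 15:42:18:14, i.e. DF 15:42:18;14.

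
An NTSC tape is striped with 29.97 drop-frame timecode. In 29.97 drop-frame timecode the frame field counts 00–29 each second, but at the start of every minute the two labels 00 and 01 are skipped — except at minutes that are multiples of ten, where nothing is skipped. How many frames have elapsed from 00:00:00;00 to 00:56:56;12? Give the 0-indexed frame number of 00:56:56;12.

102390

As if non-drop at 30 labels/s: (0 × 3600 + 56 × 60 + 56) × 30 + 12 = 102492.
Minute boundaries passed: 56; those not divisible by 10: 56 − 5 = 51; dropped labels = 2 × 51 = 102.
Actual frame index = 102492 − 102 = 102390.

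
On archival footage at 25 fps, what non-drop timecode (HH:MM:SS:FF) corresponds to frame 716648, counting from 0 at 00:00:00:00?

07:57:45:23

716648 ÷ 25 = 28665 full seconds, remainder 23 frames.
28665 s = 7 h 57 min 45 s.
Timecode: 07:57:45:23.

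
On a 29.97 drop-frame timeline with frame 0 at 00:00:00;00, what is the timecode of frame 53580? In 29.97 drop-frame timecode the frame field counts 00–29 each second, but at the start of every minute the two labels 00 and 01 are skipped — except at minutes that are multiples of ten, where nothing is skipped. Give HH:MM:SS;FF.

00:29:47;24

Each 10-minute DF block holds 10 × 60 × 30 − 9 × 2 = 17982 frames. 53580 ÷ 17982 → 2 full blocks, remainder 17616.
Within the partial block the first minute is 1800 frames and each further minute 1798, so 9 further minute boundaries passed. Total skipped labels = 18 × 2 + 2 × 9 = 54.
Non-drop label index = 53580 + 54 = 53634; at 30 labels/s that is 00:29:47:24, i.e. DF 00:29:47;24.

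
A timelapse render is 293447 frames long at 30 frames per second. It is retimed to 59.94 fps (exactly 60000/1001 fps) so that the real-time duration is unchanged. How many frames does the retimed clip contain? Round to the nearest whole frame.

Frames at target rate = 293447 × (60000/1001) / (30) = 7622000/13 ≈ 586307.692.
Nearest whole frame: 586308.

586308 frames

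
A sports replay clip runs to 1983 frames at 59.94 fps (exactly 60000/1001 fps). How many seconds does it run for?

33.08305 seconds

Running time = 1983 / (60000/1001) = 33.08305 s.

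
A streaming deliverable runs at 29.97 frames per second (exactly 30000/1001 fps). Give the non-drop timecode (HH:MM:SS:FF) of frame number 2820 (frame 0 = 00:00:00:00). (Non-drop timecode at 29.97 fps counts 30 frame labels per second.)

00:01:34:00

2820 ÷ 30 = 94 full seconds, remainder 0 frames.
94 s = 0 h 1 min 34 s.
Timecode: 00:01:34:00.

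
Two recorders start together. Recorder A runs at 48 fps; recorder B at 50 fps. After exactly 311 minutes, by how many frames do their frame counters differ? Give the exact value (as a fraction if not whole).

37320 frames

311 min = 18660 s.
A emits 48 × 18660 = 895680 frames; B emits 50 × 18660 = 933000.
Difference = 37320 frames; B is ahead of A.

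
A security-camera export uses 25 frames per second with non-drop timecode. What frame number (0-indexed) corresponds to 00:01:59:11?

2986

Total seconds to the label: (0 × 3600 + 1 × 60 + 59) = 119.
Frame index = 119 × 25 + 11 = 2986.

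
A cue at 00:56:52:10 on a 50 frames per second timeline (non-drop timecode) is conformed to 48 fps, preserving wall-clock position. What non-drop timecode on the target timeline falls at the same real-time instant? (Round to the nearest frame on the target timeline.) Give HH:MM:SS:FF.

Source frame index: (0×3600 + 56×60 + 52) × 50 + 10 = 170610.
Real time: 170610 / (50) = 17061/5 s.
Target frame: (17061/5) × (48) = 818928/5 ≈ 163785.600 → 163786.
At 48 labels/s: frame 163786 → 00:56:52:10.

00:56:52:10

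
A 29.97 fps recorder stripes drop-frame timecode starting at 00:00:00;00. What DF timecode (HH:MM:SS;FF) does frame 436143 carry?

Ten DF minutes hold 17982 frames, so frame 436143 lies in block 24 (frames 431568–449549) with 4575 frames into that block.
The block's first minute is 1800 frames and the rest 1798 each; 4575 frames reaches minute 2, so 24 × 18 + 2 × 2 = 436 labels have been skipped so far.
Adding those back, label number 436143 + 436 = 436579 at 30 labels/s is 14552 s + 19 f = 4 h 2 min 32 s frame 19, i.e. 04:02:32;19.

04:02:32;19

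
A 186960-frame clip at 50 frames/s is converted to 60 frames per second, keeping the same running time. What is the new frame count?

224352 frames

Target frames = source frames × (target rate / source rate) = 186960 × (60)/(50) = 186960 × 6/5 = 224352.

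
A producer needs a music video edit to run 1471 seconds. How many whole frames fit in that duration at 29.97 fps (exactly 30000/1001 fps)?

Frames = 1471 × 30000/1001 = 44130000/1001 ≈ 44085.9141.
Complete frames: 44085.

44085 frames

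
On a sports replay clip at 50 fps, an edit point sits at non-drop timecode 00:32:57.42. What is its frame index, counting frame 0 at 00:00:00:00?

frame 98892

Total seconds to the label: (0 × 3600 + 32 × 60 + 57) = 1977.
Frame index = 1977 × 50 + 42 = 98892.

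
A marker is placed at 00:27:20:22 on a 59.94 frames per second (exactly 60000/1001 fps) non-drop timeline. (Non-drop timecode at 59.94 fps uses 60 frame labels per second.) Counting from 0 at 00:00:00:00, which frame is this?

frame 98422

Total seconds to the label: (0 × 3600 + 27 × 60 + 20) = 1640.
Frame index = 1640 × 60 + 22 = 98422.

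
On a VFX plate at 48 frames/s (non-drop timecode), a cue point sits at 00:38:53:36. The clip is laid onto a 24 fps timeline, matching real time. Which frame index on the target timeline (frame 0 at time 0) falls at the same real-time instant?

frame 56010

Source frame index: (0×3600 + 38×60 + 53) × 48 + 36 = 112020.
Real time: 112020 / (48) = 9335/4 s.
Target frame: (9335/4) × (24) = 56010.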